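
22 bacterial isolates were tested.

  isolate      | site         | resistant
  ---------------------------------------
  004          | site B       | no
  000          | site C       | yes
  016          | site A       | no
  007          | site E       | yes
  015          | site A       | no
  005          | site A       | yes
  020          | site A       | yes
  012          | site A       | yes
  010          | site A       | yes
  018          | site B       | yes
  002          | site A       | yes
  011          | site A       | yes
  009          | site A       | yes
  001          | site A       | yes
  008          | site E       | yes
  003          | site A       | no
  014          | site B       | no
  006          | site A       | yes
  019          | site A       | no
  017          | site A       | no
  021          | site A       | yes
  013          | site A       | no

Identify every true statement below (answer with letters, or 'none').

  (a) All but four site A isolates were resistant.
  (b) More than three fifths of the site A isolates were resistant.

|A| = 16, |A ∩ B| = 10, |A ∖ B| = 6.
(a) |A ∖ B| = 4: fails.
(b) |A ∩ B| / |A| > 3/5: holds.

(b)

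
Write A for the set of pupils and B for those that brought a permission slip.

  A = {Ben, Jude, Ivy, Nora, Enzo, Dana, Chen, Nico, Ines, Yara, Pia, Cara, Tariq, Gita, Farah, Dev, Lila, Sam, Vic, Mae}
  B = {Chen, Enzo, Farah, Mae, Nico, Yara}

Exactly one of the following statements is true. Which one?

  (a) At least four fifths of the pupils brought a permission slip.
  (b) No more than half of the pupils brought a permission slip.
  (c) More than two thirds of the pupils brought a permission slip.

|A| = 20, |A ∩ B| = 6, |A ∖ B| = 14.
(a) requires |A ∩ B| / |A| ≥ 4/5: false.
(b) requires |A ∩ B| ≤ |A ∖ B|: true.
(c) requires |A ∩ B| / |A| > 2/3: false.

(b)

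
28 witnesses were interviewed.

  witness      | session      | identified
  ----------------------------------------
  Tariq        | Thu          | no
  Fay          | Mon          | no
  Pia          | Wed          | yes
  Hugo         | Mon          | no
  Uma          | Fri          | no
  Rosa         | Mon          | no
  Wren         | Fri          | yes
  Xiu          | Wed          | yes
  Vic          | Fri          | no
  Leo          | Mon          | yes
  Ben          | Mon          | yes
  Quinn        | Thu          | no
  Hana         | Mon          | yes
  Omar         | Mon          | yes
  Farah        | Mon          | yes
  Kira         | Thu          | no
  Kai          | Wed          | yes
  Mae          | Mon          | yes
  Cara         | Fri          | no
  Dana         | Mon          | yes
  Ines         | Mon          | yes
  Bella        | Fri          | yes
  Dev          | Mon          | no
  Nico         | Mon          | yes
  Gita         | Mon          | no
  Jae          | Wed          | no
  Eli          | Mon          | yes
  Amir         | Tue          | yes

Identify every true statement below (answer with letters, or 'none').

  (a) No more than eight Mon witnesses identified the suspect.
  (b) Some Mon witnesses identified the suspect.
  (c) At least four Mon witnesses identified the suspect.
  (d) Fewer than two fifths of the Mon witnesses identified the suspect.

|A| = 15, |A ∩ B| = 10, |A ∖ B| = 5.
(a) |A ∩ B| ≤ 8: fails.
(b) A ∩ B ≠ ∅ (|A ∩ B| ≥ 1): holds.
(c) |A ∩ B| ≥ 4: holds.
(d) |A ∩ B| / |A| < 2/5: fails.

(b), (c)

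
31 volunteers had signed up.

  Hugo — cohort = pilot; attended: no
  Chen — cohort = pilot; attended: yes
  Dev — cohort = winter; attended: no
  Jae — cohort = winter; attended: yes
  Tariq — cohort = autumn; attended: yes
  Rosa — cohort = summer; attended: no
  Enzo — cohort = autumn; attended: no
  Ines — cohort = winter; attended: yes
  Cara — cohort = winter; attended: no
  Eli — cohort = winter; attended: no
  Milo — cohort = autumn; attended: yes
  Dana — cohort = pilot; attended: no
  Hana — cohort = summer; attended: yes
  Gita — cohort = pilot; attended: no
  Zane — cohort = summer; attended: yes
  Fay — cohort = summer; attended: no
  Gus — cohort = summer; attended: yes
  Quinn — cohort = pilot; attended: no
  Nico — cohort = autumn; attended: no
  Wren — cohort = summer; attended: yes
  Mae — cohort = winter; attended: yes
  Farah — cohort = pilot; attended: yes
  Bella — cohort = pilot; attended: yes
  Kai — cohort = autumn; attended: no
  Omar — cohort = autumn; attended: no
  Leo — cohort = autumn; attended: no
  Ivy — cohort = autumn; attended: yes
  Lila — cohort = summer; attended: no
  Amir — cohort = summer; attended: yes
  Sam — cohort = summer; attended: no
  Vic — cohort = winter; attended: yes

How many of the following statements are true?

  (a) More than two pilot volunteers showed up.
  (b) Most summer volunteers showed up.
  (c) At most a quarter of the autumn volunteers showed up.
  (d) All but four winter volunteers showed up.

(a) pilot: |A| = 7, |A ∩ B| = 3; needs |A ∩ B| > 2 — true.
(b) summer: |A| = 9, |A ∩ B| = 5; needs |A ∩ B| > |A ∖ B| — true.
(c) autumn: |A| = 8, |A ∩ B| = 3; needs |A ∩ B| / |A| ≤ 1/4 — false.
(d) winter: |A| = 7, |A ∩ B| = 4; needs |A ∖ B| = 4 — false.

2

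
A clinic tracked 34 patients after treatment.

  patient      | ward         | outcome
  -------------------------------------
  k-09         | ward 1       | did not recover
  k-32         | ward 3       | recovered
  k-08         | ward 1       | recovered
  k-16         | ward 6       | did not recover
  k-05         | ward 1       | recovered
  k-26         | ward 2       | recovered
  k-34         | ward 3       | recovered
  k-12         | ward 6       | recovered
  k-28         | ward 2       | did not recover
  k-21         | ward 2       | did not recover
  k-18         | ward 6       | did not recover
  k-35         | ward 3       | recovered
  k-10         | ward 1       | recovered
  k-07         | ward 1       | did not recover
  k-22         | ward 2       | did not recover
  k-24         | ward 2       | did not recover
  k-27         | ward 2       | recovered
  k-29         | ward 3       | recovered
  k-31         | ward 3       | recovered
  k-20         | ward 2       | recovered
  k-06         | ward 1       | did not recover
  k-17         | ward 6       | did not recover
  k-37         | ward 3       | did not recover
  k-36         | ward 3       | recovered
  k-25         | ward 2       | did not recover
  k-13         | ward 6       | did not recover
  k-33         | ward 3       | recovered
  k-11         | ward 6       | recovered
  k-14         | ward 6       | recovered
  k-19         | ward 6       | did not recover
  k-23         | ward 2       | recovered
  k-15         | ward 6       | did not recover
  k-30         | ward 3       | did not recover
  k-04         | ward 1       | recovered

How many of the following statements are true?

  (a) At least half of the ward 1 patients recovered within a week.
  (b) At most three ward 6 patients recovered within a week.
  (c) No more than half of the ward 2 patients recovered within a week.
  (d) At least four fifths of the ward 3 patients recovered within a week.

(a) ward 1: |A| = 7, |A ∩ B| = 4; needs |A ∩ B| ≥ |A ∖ B| — true.
(b) ward 6: |A| = 9, |A ∩ B| = 3; needs |A ∩ B| ≤ 3 — true.
(c) ward 2: |A| = 9, |A ∩ B| = 4; needs |A ∩ B| ≤ |A ∖ B| — true.
(d) ward 3: |A| = 9, |A ∩ B| = 7; needs |A ∩ B| / |A| ≥ 4/5 — false.

3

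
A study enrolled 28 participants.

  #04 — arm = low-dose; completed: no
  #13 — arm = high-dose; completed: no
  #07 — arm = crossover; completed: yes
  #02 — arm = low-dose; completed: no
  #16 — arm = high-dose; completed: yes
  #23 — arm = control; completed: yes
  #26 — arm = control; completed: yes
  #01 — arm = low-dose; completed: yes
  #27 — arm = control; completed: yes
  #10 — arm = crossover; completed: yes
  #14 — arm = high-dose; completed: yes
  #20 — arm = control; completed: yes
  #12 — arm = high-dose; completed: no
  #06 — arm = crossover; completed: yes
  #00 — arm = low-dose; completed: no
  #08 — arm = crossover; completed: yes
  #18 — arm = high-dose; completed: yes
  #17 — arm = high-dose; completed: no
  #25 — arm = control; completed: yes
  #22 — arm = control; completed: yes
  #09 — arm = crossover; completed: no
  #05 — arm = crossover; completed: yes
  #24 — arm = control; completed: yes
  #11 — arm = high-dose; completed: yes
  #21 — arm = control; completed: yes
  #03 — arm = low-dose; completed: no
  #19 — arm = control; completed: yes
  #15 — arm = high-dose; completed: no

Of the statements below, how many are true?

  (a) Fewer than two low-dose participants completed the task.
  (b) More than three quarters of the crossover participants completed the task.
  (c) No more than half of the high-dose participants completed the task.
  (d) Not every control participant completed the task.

3

(a) low-dose: |A| = 5, |A ∩ B| = 1; needs |A ∩ B| < 2 — true.
(b) crossover: |A| = 6, |A ∩ B| = 5; needs |A ∩ B| / |A| > 3/4 — true.
(c) high-dose: |A| = 8, |A ∩ B| = 4; needs |A ∩ B| ≤ |A ∖ B| — true.
(d) control: |A| = 9, |A ∩ B| = 9; needs A ⊄ B (|A ∖ B| ≥ 1) — false.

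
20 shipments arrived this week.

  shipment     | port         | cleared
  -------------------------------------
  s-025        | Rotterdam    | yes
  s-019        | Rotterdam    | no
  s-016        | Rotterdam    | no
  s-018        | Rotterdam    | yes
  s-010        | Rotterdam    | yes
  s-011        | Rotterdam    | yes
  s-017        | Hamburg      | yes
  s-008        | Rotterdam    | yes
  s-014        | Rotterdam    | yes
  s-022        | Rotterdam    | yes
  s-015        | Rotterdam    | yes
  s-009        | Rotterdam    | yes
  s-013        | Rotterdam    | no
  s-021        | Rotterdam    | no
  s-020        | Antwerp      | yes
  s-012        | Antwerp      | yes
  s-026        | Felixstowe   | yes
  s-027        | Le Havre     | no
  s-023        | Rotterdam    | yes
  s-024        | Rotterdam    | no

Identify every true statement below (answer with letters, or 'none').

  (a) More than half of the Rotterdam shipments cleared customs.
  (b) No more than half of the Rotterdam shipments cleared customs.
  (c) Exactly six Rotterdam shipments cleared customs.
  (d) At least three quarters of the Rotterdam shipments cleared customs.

|A| = 15, |A ∩ B| = 10, |A ∖ B| = 5.
(a) |A ∩ B| > |A ∖ B|: holds.
(b) |A ∩ B| ≤ |A ∖ B|: fails.
(c) |A ∩ B| = 6: fails.
(d) |A ∩ B| / |A| ≥ 3/4: fails.

(a)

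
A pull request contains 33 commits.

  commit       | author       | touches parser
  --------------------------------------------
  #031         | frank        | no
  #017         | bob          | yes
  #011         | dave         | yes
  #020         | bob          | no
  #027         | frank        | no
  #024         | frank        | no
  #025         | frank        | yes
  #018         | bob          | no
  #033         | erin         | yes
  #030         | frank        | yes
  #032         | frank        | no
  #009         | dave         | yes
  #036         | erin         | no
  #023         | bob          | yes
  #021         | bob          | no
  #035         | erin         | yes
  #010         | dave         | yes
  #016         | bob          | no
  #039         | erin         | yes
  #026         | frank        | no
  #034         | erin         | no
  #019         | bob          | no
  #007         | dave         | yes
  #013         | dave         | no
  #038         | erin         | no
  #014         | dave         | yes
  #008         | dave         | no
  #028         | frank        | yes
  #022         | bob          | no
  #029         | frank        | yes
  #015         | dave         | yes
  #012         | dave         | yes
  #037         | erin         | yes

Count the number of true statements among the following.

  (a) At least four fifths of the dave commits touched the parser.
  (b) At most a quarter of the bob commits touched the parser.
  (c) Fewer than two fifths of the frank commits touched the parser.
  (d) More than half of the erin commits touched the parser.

(a) dave: |A| = 9, |A ∩ B| = 7; needs |A ∩ B| / |A| ≥ 4/5 — false.
(b) bob: |A| = 8, |A ∩ B| = 2; needs |A ∩ B| / |A| ≤ 1/4 — true.
(c) frank: |A| = 9, |A ∩ B| = 4; needs |A ∩ B| / |A| < 2/5 — false.
(d) erin: |A| = 7, |A ∩ B| = 4; needs |A ∩ B| > |A ∖ B| — true.

2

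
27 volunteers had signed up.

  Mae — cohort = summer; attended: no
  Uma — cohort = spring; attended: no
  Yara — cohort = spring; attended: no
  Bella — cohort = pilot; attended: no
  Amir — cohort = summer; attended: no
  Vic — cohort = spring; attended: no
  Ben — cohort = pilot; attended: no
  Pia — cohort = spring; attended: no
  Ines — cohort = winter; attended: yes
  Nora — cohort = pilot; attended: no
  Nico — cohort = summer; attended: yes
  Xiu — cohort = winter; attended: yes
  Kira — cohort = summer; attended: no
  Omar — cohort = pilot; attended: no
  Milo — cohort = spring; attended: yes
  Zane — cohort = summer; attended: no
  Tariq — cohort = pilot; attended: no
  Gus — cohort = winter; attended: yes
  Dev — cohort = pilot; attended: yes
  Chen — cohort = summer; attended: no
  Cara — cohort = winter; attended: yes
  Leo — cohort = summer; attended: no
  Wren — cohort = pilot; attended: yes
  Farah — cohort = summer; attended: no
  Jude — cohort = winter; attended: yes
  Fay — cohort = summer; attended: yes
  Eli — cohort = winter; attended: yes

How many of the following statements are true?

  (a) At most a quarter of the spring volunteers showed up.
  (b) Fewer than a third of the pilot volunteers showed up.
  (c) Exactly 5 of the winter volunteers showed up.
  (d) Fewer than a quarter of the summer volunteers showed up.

(a) spring: |A| = 5, |A ∩ B| = 1; needs |A ∩ B| / |A| ≤ 1/4 — true.
(b) pilot: |A| = 7, |A ∩ B| = 2; needs |A ∩ B| / |A| < 1/3 — true.
(c) winter: |A| = 6, |A ∩ B| = 6; needs |A ∩ B| = 5 — false.
(d) summer: |A| = 9, |A ∩ B| = 2; needs |A ∩ B| / |A| < 1/4 — true.

3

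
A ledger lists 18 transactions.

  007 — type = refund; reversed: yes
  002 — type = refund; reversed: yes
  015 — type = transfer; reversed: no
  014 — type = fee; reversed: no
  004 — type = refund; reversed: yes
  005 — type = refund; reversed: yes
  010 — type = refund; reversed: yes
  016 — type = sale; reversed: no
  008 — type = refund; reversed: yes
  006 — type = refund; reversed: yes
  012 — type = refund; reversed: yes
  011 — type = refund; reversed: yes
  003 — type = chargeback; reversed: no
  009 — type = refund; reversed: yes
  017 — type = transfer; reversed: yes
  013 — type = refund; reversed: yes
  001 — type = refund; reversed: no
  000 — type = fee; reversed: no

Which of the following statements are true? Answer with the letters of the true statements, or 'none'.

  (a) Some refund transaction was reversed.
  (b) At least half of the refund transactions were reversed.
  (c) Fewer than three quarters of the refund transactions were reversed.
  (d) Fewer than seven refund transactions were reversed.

|A| = 12, |A ∩ B| = 11, |A ∖ B| = 1.
(a) A ∩ B ≠ ∅ (|A ∩ B| ≥ 1): holds.
(b) |A ∩ B| ≥ |A ∖ B|: holds.
(c) |A ∩ B| / |A| < 3/4: fails.
(d) |A ∩ B| < 7: fails.

(a), (b)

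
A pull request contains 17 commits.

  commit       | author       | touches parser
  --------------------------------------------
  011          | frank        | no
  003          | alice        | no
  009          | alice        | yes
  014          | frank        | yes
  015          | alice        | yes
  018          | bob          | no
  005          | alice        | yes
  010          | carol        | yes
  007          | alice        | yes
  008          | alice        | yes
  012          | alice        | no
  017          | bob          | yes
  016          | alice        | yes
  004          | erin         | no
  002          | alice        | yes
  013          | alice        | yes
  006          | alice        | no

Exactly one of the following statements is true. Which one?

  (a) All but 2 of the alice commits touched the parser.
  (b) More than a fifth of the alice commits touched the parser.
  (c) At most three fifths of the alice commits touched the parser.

|A| = 11, |A ∩ B| = 8, |A ∖ B| = 3.
(a) requires |A ∖ B| = 2: false.
(b) requires |A ∩ B| / |A| > 1/5: true.
(c) requires |A ∩ B| / |A| ≤ 3/5: false.

(b)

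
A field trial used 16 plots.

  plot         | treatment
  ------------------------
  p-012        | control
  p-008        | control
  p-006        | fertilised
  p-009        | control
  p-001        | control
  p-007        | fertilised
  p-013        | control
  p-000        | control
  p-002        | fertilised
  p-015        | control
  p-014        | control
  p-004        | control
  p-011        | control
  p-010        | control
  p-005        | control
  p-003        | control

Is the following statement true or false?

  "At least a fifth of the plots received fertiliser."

'At least a fifth of the plots received fertiliser' holds iff |A ∩ B| / |A| ≥ 1/5.
|A| = 16, |A ∩ B| = 3, |A ∖ B| = 13.
|A ∩ B|/|A| = 3/16, so the statement is false.

False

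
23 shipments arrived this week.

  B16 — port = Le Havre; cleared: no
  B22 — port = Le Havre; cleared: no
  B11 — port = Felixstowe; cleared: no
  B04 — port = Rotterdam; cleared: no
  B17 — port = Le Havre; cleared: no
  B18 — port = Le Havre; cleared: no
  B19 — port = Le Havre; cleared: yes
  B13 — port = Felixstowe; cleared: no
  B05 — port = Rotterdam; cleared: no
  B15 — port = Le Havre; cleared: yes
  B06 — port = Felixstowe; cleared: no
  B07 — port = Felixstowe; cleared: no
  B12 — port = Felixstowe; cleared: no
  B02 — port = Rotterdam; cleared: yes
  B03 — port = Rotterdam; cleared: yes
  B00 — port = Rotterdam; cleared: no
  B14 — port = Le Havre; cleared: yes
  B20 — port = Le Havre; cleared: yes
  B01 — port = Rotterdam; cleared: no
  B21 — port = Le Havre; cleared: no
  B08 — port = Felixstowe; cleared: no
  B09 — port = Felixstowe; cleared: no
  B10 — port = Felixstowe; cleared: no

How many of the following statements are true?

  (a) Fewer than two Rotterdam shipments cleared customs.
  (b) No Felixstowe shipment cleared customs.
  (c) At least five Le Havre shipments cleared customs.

1

(a) Rotterdam: |A| = 6, |A ∩ B| = 2; needs |A ∩ B| < 2 — false.
(b) Felixstowe: |A| = 8, |A ∩ B| = 0; needs A ∩ B = ∅ (|A ∩ B| = 0) — true.
(c) Le Havre: |A| = 9, |A ∩ B| = 4; needs |A ∩ B| ≥ 5 — false.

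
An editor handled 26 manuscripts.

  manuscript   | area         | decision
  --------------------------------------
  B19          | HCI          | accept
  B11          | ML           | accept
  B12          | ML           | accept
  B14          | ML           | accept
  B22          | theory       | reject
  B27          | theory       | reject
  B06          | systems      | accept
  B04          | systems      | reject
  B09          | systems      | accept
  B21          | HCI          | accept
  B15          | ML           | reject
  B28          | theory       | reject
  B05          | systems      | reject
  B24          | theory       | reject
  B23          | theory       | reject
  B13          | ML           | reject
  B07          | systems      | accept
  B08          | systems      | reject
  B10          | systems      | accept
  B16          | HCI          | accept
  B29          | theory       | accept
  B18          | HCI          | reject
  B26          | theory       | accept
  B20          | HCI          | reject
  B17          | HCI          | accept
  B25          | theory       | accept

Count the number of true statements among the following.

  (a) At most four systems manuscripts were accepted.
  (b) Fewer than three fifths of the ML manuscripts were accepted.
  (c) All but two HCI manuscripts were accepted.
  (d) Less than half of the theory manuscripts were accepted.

3

(a) systems: |A| = 7, |A ∩ B| = 4; needs |A ∩ B| ≤ 4 — true.
(b) ML: |A| = 5, |A ∩ B| = 3; needs |A ∩ B| / |A| < 3/5 — false.
(c) HCI: |A| = 6, |A ∩ B| = 4; needs |A ∖ B| = 2 — true.
(d) theory: |A| = 8, |A ∩ B| = 3; needs |A ∩ B| < |A ∖ B| — true.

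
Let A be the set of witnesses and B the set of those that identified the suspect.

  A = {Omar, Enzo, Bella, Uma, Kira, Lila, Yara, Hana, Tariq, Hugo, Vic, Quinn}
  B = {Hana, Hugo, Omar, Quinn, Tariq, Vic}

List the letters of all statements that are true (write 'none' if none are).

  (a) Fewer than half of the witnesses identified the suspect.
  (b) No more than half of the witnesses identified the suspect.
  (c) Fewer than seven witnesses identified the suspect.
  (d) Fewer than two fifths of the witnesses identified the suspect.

|A| = 12, |A ∩ B| = 6, |A ∖ B| = 6.
(a) |A ∩ B| < |A ∖ B|: fails.
(b) |A ∩ B| ≤ |A ∖ B|: holds.
(c) |A ∩ B| < 7: holds.
(d) |A ∩ B| / |A| < 2/5: fails.

(b), (c)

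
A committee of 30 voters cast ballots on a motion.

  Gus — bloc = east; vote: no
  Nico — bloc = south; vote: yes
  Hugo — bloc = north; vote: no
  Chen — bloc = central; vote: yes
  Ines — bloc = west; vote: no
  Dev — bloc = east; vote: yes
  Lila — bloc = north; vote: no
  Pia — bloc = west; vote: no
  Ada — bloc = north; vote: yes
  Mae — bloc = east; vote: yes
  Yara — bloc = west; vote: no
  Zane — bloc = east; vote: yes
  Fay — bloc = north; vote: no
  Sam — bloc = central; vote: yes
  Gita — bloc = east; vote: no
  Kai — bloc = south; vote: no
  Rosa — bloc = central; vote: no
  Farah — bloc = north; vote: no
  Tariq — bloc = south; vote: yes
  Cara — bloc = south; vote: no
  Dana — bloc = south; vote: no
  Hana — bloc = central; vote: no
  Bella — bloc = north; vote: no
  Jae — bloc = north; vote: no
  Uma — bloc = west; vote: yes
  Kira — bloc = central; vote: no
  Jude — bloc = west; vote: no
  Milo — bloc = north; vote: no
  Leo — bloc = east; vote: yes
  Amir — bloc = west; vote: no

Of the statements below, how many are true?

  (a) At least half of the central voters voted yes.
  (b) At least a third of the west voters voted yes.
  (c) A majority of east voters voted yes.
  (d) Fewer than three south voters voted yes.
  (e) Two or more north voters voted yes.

2

(a) central: |A| = 5, |A ∩ B| = 2; needs |A ∩ B| ≥ |A ∖ B| — false.
(b) west: |A| = 6, |A ∩ B| = 1; needs |A ∩ B| / |A| ≥ 1/3 — false.
(c) east: |A| = 6, |A ∩ B| = 4; needs |A ∩ B| > |A ∖ B| — true.
(d) south: |A| = 5, |A ∩ B| = 2; needs |A ∩ B| < 3 — true.
(e) north: |A| = 8, |A ∩ B| = 1; needs |A ∩ B| ≥ 2 — false.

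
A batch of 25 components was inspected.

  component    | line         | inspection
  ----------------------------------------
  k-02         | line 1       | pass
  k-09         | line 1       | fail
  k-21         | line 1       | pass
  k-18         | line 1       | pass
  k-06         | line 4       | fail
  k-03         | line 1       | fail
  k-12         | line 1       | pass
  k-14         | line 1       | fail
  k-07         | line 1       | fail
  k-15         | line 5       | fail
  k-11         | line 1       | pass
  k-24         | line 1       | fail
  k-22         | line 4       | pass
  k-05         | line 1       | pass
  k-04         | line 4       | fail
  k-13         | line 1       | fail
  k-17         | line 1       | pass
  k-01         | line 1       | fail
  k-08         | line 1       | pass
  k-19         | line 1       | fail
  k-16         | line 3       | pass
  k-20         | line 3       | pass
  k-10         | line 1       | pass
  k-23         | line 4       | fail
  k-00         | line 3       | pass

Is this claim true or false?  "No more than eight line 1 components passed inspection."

False

The determiner here denotes the relation: |A ∩ B| ≤ 8.
|A| = 17, |A ∩ B| = 9, |A ∖ B| = 8.
|A ∩ B| = 9, so the statement is false.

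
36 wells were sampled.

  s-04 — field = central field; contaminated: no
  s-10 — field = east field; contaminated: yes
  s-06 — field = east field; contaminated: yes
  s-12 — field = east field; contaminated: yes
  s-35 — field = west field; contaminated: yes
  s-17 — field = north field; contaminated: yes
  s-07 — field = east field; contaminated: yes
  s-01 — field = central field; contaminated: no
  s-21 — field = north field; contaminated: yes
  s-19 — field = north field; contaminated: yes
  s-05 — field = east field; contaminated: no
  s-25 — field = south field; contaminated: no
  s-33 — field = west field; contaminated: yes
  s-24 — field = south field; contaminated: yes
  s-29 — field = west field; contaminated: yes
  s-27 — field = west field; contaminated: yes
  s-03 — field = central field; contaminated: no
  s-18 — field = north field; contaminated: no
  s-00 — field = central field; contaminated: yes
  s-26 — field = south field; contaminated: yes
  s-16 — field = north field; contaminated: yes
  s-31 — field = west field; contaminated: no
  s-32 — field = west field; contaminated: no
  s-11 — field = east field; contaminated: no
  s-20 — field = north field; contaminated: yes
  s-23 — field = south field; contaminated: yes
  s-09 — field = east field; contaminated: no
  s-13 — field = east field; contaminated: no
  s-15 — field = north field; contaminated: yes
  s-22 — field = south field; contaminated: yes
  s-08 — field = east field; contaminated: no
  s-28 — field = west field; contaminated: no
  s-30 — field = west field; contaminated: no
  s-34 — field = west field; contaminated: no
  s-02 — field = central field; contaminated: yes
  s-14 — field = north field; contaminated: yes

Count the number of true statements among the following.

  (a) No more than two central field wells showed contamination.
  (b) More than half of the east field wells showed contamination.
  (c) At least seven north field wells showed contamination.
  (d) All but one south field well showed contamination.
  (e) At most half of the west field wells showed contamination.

4

(a) central field: |A| = 5, |A ∩ B| = 2; needs |A ∩ B| ≤ 2 — true.
(b) east field: |A| = 9, |A ∩ B| = 4; needs |A ∩ B| > |A ∖ B| — false.
(c) north field: |A| = 8, |A ∩ B| = 7; needs |A ∩ B| ≥ 7 — true.
(d) south field: |A| = 5, |A ∩ B| = 4; needs |A ∖ B| = 1 — true.
(e) west field: |A| = 9, |A ∩ B| = 4; needs |A ∩ B| ≤ |A ∖ B| — true.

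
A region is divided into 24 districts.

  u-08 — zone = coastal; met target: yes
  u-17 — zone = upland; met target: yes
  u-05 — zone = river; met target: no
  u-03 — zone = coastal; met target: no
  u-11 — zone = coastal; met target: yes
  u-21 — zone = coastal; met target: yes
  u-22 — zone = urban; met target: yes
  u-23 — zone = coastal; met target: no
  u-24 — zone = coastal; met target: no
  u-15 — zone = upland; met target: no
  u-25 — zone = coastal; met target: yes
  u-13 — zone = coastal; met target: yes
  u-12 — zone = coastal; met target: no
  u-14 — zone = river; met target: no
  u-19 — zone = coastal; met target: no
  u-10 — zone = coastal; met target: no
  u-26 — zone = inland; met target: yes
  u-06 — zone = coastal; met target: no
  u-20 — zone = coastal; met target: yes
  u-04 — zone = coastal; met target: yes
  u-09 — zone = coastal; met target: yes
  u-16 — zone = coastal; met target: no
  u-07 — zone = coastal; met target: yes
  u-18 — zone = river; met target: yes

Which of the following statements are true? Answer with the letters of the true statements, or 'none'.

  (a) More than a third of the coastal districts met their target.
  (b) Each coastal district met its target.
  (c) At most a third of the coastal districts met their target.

(a)

|A| = 17, |A ∩ B| = 9, |A ∖ B| = 8.
(a) |A ∩ B| / |A| > 1/3: holds.
(b) A ⊆ B, i.e. every element of A is in B (|A ∖ B| = 0): fails.
(c) |A ∩ B| / |A| ≤ 1/3: fails.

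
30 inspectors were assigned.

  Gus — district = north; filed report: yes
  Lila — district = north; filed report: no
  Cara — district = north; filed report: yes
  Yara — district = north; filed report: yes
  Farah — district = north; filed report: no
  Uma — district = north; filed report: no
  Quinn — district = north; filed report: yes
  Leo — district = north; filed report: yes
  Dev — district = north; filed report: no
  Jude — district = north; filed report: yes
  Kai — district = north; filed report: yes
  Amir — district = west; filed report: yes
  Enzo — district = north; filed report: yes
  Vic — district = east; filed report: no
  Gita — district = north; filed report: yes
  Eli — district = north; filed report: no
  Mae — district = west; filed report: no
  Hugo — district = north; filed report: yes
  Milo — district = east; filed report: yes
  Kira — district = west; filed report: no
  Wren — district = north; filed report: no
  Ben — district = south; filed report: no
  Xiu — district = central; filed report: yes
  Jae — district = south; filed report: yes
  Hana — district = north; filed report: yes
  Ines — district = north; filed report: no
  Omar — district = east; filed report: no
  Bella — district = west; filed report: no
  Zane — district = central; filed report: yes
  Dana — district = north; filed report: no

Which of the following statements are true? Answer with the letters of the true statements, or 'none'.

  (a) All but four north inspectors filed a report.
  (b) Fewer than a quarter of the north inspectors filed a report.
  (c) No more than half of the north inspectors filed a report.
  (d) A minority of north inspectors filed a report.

|A| = 19, |A ∩ B| = 11, |A ∖ B| = 8.
(a) |A ∖ B| = 4: fails.
(b) |A ∩ B| / |A| < 1/4: fails.
(c) |A ∩ B| ≤ |A ∖ B|: fails.
(d) |A ∩ B| < |A ∖ B|: fails.

none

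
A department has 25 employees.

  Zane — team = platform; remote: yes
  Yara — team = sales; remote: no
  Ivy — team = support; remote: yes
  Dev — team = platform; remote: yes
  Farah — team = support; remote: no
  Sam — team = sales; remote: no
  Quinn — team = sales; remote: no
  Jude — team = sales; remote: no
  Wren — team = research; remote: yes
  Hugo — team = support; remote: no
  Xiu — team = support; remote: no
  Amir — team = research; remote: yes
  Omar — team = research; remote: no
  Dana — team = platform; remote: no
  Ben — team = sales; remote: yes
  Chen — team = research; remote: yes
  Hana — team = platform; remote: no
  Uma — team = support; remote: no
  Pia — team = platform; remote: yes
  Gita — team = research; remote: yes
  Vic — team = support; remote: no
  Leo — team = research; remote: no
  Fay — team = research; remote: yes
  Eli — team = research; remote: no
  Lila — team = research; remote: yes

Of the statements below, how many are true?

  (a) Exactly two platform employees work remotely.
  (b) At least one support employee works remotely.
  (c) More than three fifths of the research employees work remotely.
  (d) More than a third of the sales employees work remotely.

2

(a) platform: |A| = 5, |A ∩ B| = 3; needs |A ∩ B| = 2 — false.
(b) support: |A| = 6, |A ∩ B| = 1; needs A ∩ B ≠ ∅ (|A ∩ B| ≥ 1) — true.
(c) research: |A| = 9, |A ∩ B| = 6; needs |A ∩ B| / |A| > 3/5 — true.
(d) sales: |A| = 5, |A ∩ B| = 1; needs |A ∩ B| / |A| > 1/3 — false.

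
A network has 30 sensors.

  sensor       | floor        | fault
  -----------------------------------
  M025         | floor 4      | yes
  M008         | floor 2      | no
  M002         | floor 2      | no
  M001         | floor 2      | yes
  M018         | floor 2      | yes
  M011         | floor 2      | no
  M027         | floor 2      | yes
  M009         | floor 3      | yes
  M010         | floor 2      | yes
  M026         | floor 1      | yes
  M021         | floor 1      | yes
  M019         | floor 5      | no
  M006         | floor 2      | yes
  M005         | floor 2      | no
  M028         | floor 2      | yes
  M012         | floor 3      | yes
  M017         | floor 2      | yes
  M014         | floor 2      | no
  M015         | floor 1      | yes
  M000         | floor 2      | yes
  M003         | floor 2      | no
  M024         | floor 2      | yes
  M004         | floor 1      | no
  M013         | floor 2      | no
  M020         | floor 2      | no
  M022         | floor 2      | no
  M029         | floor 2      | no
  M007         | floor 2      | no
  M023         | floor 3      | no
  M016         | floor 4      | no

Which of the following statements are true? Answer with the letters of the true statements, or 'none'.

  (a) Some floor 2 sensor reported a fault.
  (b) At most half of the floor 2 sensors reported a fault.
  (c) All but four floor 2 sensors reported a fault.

(a), (b)

|A| = 20, |A ∩ B| = 9, |A ∖ B| = 11.
(a) A ∩ B ≠ ∅ (|A ∩ B| ≥ 1): holds.
(b) |A ∩ B| ≤ |A ∖ B|: holds.
(c) |A ∖ B| = 4: fails.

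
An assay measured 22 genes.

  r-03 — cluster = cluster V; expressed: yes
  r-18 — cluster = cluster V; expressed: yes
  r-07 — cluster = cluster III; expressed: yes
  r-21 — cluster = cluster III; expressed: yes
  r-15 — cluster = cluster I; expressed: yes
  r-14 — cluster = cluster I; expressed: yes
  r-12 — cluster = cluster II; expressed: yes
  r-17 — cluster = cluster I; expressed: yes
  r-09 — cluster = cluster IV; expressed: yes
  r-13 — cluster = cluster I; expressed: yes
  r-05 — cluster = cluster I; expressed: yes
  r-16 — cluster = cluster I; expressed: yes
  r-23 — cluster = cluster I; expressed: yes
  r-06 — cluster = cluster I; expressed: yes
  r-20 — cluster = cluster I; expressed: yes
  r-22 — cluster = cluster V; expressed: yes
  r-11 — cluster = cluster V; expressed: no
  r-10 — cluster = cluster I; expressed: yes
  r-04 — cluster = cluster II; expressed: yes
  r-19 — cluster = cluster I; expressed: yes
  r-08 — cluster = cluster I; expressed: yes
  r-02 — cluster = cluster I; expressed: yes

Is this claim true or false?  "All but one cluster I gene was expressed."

Truth condition: |A ∖ B| = 1.
A (the restrictor) = {r-15, r-14, r-17, r-13, r-05, r-16, r-23, r-06, r-20, r-10, r-19, r-08, r-02}, |A| = 13.
A ∖ B = {}, so |A ∖ B| = 0.
|A ∖ B| = 0, so the statement is false.

False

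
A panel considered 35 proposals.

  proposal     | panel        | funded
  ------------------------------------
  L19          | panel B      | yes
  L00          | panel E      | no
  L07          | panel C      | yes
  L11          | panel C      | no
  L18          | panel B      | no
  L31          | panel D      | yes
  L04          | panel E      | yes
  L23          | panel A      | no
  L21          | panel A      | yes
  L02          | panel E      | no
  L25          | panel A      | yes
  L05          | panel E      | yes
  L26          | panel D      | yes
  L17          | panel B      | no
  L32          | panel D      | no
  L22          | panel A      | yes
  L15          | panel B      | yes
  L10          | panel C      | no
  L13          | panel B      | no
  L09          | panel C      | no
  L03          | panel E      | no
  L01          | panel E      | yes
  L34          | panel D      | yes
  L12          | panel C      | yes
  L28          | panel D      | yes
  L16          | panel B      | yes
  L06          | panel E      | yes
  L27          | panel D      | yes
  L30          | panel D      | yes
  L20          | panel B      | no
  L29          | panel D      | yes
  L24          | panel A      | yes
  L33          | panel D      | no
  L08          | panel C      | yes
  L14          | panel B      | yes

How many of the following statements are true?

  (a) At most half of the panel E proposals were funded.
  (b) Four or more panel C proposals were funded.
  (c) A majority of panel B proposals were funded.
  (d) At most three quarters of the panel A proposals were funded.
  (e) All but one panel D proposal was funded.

(a) panel E: |A| = 7, |A ∩ B| = 4; needs |A ∩ B| ≤ |A ∖ B| — false.
(b) panel C: |A| = 6, |A ∩ B| = 3; needs |A ∩ B| ≥ 4 — false.
(c) panel B: |A| = 8, |A ∩ B| = 4; needs |A ∩ B| > |A ∖ B| — false.
(d) panel A: |A| = 5, |A ∩ B| = 4; needs |A ∩ B| / |A| ≤ 3/4 — false.
(e) panel D: |A| = 9, |A ∩ B| = 7; needs |A ∖ B| = 1 — false.

0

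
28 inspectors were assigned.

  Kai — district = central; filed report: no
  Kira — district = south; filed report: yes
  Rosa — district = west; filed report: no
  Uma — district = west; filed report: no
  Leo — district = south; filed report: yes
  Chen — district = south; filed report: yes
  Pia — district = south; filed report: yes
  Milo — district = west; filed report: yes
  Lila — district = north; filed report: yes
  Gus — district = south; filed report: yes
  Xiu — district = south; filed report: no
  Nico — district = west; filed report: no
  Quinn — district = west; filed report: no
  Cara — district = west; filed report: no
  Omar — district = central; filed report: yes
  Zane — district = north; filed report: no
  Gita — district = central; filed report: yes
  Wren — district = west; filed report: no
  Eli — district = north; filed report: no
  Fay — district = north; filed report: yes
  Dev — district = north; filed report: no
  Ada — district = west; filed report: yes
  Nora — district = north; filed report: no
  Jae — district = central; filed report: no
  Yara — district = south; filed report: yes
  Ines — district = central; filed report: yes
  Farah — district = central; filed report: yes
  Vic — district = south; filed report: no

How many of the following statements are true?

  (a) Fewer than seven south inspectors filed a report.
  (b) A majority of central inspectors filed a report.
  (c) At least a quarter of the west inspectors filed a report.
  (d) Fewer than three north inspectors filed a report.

4

(a) south: |A| = 8, |A ∩ B| = 6; needs |A ∩ B| < 7 — true.
(b) central: |A| = 6, |A ∩ B| = 4; needs |A ∩ B| > |A ∖ B| — true.
(c) west: |A| = 8, |A ∩ B| = 2; needs |A ∩ B| / |A| ≥ 1/4 — true.
(d) north: |A| = 6, |A ∩ B| = 2; needs |A ∩ B| < 3 — true.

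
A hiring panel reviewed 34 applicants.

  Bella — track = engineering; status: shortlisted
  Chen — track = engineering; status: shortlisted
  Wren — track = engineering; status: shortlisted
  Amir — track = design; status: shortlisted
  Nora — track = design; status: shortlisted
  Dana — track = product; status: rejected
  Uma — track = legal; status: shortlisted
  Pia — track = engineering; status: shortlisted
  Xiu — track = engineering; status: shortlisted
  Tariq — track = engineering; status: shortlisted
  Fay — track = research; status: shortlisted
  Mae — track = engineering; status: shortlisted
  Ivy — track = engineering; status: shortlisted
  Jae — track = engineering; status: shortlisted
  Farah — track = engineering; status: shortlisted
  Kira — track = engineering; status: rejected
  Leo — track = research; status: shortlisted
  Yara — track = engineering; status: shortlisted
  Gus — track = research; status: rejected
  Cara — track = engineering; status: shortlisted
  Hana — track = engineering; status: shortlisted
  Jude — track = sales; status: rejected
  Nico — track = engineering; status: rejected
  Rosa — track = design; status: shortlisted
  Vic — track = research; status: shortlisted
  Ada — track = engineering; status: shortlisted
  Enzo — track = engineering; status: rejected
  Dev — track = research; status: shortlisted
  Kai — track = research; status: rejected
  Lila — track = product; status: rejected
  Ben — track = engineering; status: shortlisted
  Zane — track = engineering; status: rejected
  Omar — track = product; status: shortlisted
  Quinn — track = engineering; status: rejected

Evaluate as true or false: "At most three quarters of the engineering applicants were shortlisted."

The determiner here denotes the relation: |A ∩ B| / |A| ≤ 3/4.
|A| = 20, |A ∩ B| = 15, |A ∖ B| = 5.
|A ∩ B|/|A| = 15/20, so the statement is true.

True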